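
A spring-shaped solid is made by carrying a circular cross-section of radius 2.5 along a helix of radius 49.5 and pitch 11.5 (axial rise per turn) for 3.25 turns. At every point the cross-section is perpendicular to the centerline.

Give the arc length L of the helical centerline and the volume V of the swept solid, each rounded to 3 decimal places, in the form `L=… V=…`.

2πR = 2π·49.5 = 311.017673
per-turn = √(311.017673² + 11.5²) = √(96731.9927 + 132.25) = √96864.2427 = 311.230209
L = 3.25 × 311.230209 = 1011.498178
V = π·2.5² × L = 19.634954 × 1011.498178 = 19860.720280

L=1011.498 V=19860.720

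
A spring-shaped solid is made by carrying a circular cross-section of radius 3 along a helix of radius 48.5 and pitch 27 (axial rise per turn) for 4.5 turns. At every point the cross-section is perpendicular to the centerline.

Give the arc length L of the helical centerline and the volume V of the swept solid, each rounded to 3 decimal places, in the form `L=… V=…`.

2πR = 2π·48.5 = 304.734487
per-turn = √(304.734487² + 27²) = √(92863.1078 + 729) = √93592.1078 = 305.928272
L = 4.5 × 305.928272 = 1376.677225
V = π·3² × L = 28.274334 × 1376.677225 = 38924.631521

L=1376.677 V=38924.632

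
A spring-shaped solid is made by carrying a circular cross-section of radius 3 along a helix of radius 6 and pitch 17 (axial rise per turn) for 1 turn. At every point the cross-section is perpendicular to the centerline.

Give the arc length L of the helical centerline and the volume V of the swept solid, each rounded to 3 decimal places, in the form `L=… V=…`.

L=41.355 V=1169.281

2πR = 2π·6 = 37.699112
per-turn = √(37.699112² + 17²) = √(1421.2230 + 289) = √1710.2230 = 41.354843
L = 1 × 41.354843 = 41.354843
V = π·3² × L = 28.274334 × 41.354843 = 1169.280637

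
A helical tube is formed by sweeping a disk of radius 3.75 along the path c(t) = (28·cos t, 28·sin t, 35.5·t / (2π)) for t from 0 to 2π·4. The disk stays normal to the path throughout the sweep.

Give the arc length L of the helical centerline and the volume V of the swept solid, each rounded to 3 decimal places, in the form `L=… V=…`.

2πR = 2π·28 = 175.929189
per-turn = √(175.929189² + 35.5²) = √(30951.0794 + 1260.25) = √32211.3294 = 179.475150
L = 4 × 179.475150 = 717.900599
V = π·3.75² × L = 44.178647 × 717.900599 = 31715.876934

L=717.901 V=31715.877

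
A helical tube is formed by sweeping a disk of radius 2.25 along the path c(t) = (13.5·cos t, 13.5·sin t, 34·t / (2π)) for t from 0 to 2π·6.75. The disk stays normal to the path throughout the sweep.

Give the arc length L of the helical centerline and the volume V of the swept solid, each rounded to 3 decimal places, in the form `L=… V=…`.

2πR = 2π·13.5 = 84.823002
per-turn = √(84.823002² + 34²) = √(7194.9416 + 1156) = √8350.9416 = 91.383487
L = 6.75 × 91.383487 = 616.838534
V = π·2.25² × L = 15.904313 × 616.838534 = 9810.392997

L=616.839 V=9810.393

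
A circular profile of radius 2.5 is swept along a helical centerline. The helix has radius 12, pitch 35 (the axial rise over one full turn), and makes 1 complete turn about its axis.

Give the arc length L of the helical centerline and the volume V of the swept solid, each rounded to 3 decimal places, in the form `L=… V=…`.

L=83.126 V=1632.170

2πR = 2π·12 = 75.398224
per-turn = √(75.398224² + 35²) = √(5684.8921 + 1225) = √6909.8921 = 83.125761
L = 1 × 83.125761 = 83.125761
V = π·2.5² × L = 19.634954 × 83.125761 = 1632.170500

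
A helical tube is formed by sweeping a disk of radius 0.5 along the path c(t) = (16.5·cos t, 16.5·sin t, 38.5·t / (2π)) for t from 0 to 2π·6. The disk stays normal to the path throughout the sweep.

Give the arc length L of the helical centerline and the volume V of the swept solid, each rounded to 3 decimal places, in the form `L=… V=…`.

L=663.543 V=521.145

2πR = 2π·16.5 = 103.672558
per-turn = √(103.672558² + 38.5²) = √(10747.9992 + 1482.25) = √12230.2492 = 110.590457
L = 6 × 110.590457 = 663.542742
V = π·0.5² × L = 0.785398 × 663.542742 = 521.145251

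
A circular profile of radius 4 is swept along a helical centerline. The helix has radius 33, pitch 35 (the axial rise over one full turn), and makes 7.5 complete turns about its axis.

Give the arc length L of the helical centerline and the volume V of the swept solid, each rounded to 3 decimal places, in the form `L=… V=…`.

L=1577.088 V=79273.081

2πR = 2π·33 = 207.345115
per-turn = √(207.345115² + 35²) = √(42991.9968 + 1225) = √44216.9968 = 210.278379
L = 7.5 × 210.278379 = 1577.087844
V = π·4² × L = 50.265482 × 1577.087844 = 79273.081367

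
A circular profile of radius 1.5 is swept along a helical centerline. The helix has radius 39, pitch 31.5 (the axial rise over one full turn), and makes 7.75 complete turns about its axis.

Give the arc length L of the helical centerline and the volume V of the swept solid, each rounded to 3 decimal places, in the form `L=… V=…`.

L=1914.719 V=13534.354

2πR = 2π·39 = 245.044227
per-turn = √(245.044227² + 31.5²) = √(60046.6732 + 992.25) = √61038.9232 = 247.060566
L = 7.75 × 247.060566 = 1914.719385
V = π·1.5² × L = 7.068583 × 1914.719385 = 13534.353796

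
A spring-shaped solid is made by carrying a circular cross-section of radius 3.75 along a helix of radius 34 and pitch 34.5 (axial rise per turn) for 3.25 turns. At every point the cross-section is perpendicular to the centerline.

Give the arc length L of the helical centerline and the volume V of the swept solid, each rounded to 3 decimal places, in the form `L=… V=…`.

L=703.288 V=31070.292

2πR = 2π·34 = 213.628300
per-turn = √(213.628300² + 34.5²) = √(45637.0508 + 1190.25) = √46827.3008 = 216.396166
L = 3.25 × 216.396166 = 703.287540
V = π·3.75² × L = 44.178647 × 703.287540 = 31070.291760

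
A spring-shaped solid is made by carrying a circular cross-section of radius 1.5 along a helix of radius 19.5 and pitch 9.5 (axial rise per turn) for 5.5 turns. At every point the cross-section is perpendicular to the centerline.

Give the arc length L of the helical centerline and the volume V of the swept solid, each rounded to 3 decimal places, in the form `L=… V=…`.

L=675.894 V=4777.615

2πR = 2π·19.5 = 122.522113
per-turn = √(122.522113² + 9.5²) = √(15011.6683 + 90.25) = √15101.9183 = 122.889862
L = 5.5 × 122.889862 = 675.894243
V = π·1.5² × L = 7.068583 × 675.894243 = 4777.614877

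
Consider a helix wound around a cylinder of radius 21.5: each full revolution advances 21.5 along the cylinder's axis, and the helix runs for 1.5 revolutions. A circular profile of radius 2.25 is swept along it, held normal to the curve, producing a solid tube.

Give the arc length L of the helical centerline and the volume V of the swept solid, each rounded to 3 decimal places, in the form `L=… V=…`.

2πR = 2π·21.5 = 135.088484
per-turn = √(135.088484² + 21.5²) = √(18248.8985 + 462.25) = √18711.1485 = 136.788700
L = 1.5 × 136.788700 = 205.183050
V = π·2.25² × L = 15.904313 × 205.183050 = 3263.295418

L=205.183 V=3263.295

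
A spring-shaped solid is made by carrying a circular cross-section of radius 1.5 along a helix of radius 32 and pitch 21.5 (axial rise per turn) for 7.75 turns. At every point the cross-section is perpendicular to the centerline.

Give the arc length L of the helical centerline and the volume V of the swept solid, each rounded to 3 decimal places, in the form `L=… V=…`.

L=1567.113 V=11077.272

2πR = 2π·32 = 201.061930
per-turn = √(201.061930² + 21.5²) = √(40425.8996 + 462.25) = √40888.1496 = 202.208184
L = 7.75 × 202.208184 = 1567.113425
V = π·1.5² × L = 7.068583 × 1567.113425 = 11077.272053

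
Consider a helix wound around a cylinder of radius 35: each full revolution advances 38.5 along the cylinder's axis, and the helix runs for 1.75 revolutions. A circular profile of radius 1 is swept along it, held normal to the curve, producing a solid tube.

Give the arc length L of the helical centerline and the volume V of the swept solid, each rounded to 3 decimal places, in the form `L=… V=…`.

2πR = 2π·35 = 219.911486
per-turn = √(219.911486² + 38.5²) = √(48361.0616 + 1482.25) = √49843.3116 = 223.256157
L = 1.75 × 223.256157 = 390.698274
V = π·1² × L = 3.141593 × 390.698274 = 1227.414829

L=390.698 V=1227.415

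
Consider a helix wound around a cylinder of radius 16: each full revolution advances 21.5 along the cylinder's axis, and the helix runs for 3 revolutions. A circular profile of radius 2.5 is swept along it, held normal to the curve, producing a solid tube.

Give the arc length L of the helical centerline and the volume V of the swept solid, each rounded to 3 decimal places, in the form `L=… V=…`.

2πR = 2π·16 = 100.530965
per-turn = √(100.530965² + 21.5²) = √(10106.4749 + 462.25) = √10568.7249 = 102.804304
L = 3 × 102.804304 = 308.412912
V = π·2.5² × L = 19.634954 × 308.412912 = 6055.673362

L=308.413 V=6055.673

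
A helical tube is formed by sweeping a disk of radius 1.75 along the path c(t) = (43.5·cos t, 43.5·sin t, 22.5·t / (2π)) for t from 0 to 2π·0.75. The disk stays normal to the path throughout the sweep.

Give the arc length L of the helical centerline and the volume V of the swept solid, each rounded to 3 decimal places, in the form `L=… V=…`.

L=205.682 V=1978.896

2πR = 2π·43.5 = 273.318561
per-turn = √(273.318561² + 22.5²) = √(74703.0357 + 506.25) = √75209.2857 = 274.243114
L = 0.75 × 274.243114 = 205.682336
V = π·1.75² × L = 9.621128 × 205.682336 = 1978.895976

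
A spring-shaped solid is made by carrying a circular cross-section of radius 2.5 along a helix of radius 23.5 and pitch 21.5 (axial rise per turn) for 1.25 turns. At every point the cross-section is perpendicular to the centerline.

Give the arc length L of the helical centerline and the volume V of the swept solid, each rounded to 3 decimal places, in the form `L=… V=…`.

2πR = 2π·23.5 = 147.654855
per-turn = √(147.654855² + 21.5²) = √(21801.9561 + 462.25) = √22264.2061 = 149.211950
L = 1.25 × 149.211950 = 186.514938
V = π·2.5² × L = 19.634954 × 186.514938 = 3662.212242

L=186.515 V=3662.212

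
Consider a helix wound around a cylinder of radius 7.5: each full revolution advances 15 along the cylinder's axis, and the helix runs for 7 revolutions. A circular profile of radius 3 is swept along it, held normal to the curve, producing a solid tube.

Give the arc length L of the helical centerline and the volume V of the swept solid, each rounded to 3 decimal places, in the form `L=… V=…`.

L=346.175 V=9787.878

2πR = 2π·7.5 = 47.123890
per-turn = √(47.123890² + 15²) = √(2220.6610 + 225) = √2445.6610 = 49.453625
L = 7 × 49.453625 = 346.175372
V = π·3² × L = 28.274334 × 346.175372 = 9787.878064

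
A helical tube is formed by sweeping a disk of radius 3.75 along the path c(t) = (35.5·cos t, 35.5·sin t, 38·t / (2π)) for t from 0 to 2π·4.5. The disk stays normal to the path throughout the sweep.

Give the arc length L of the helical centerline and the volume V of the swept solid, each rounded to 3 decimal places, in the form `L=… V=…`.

L=1018.201 V=44982.729

2πR = 2π·35.5 = 223.053078
per-turn = √(223.053078² + 38²) = √(49752.6758 + 1444) = √51196.6758 = 226.266824
L = 4.5 × 226.266824 = 1018.200709
V = π·3.75² × L = 44.178647 × 1018.200709 = 44982.729402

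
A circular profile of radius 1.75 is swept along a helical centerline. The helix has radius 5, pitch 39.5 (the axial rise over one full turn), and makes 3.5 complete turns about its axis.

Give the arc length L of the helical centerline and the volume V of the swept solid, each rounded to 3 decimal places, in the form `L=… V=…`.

L=176.645 V=1699.521

2πR = 2π·5 = 31.415927
per-turn = √(31.415927² + 39.5²) = √(986.9604 + 1560.25) = √2547.2104 = 50.469896
L = 3.5 × 50.469896 = 176.644637
V = π·1.75² × L = 9.621128 × 176.644637 = 1699.520578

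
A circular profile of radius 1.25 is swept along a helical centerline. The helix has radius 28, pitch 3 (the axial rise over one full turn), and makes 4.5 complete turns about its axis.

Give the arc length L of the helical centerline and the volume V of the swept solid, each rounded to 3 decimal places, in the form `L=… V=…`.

L=791.796 V=3886.722

2πR = 2π·28 = 175.929189
per-turn = √(175.929189² + 3²) = √(30951.0794 + 9) = √30960.0794 = 175.954765
L = 4.5 × 175.954765 = 791.796443
V = π·1.25² × L = 4.908739 × 791.796443 = 3886.721703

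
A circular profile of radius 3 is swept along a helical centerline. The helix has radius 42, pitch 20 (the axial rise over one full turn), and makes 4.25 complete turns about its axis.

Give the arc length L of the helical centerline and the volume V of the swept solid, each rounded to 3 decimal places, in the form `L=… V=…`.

2πR = 2π·42 = 263.893783
per-turn = √(263.893783² + 20²) = √(69639.9287 + 400) = √70039.9287 = 264.650578
L = 4.25 × 264.650578 = 1124.764958
V = π·3² × L = 28.274334 × 1124.764958 = 31801.979969

L=1124.765 V=31801.980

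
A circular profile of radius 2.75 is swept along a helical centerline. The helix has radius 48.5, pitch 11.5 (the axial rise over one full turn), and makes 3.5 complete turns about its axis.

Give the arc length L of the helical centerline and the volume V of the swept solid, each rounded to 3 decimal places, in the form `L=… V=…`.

2πR = 2π·48.5 = 304.734487
per-turn = √(304.734487² + 11.5²) = √(92863.1078 + 132.25) = √92995.3578 = 304.951402
L = 3.5 × 304.951402 = 1067.329908
V = π·2.75² × L = 23.758294 × 1067.329908 = 25357.938229

L=1067.330 V=25357.938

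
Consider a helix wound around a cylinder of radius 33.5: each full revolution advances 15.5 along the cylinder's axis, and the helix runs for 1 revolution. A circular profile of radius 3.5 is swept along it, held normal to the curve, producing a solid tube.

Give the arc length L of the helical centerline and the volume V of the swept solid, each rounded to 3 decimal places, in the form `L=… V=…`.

L=211.057 V=8122.411

2πR = 2π·33.5 = 210.486708
per-turn = √(210.486708² + 15.5²) = √(44304.6542 + 240.25) = √44544.9042 = 211.056637
L = 1 × 211.056637 = 211.056637
V = π·3.5² × L = 38.484510 × 211.056637 = 8122.411271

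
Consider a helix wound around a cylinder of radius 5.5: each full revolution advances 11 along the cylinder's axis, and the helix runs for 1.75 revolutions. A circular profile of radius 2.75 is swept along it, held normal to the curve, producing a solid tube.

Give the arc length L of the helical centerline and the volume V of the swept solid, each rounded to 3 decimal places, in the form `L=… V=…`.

2πR = 2π·5.5 = 34.557519
per-turn = √(34.557519² + 11²) = √(1194.2221 + 121) = √1315.2221 = 36.265991
L = 1.75 × 36.265991 = 63.465485
V = π·2.75² × L = 23.758294 × 63.465485 = 1507.831679

L=63.465 V=1507.832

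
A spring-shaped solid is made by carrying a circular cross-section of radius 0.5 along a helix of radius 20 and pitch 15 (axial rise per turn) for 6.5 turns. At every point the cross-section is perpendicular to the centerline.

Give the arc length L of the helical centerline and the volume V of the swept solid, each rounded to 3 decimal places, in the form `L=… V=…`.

2πR = 2π·20 = 125.663706
per-turn = √(125.663706² + 15²) = √(15791.3670 + 225) = √16016.3670 = 126.555786
L = 6.5 × 126.555786 = 822.612611
V = π·0.5² × L = 0.785398 × 822.612611 = 646.078434

L=822.613 V=646.078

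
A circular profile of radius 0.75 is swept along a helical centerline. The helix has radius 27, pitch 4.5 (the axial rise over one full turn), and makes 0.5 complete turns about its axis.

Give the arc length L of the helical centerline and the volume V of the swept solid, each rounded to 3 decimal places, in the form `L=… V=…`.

L=84.853 V=149.947

2πR = 2π·27 = 169.646003
per-turn = √(169.646003² + 4.5²) = √(28779.7664 + 20.25) = √28800.0164 = 169.705676
L = 0.5 × 169.705676 = 84.852838
V = π·0.75² × L = 1.767146 × 84.852838 = 149.947342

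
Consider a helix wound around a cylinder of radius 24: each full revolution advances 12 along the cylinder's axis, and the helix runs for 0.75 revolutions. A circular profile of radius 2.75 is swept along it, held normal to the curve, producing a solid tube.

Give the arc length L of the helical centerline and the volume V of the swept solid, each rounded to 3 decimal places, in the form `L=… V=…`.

2πR = 2π·24 = 150.796447
per-turn = √(150.796447² + 12²) = √(22739.5685 + 144) = √22883.5685 = 151.273159
L = 0.75 × 151.273159 = 113.454869
V = π·2.75² × L = 23.758294 × 113.454869 = 2695.494184

L=113.455 V=2695.494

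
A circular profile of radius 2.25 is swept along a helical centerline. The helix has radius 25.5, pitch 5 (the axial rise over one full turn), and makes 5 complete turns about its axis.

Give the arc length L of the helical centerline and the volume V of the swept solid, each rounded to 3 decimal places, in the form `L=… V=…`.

2πR = 2π·25.5 = 160.221225
per-turn = √(160.221225² + 5²) = √(25670.8410 + 25) = √25695.8410 = 160.299223
L = 5 × 160.299223 = 801.496117
V = π·2.25² × L = 15.904313 × 801.496117 = 12747.244966

L=801.496 V=12747.245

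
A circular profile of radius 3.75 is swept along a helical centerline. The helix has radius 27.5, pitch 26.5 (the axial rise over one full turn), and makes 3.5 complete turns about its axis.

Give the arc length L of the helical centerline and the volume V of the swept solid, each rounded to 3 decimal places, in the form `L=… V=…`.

2πR = 2π·27.5 = 172.787596
per-turn = √(172.787596² + 26.5²) = √(29855.5533 + 702.25) = √30557.8033 = 174.807904
L = 3.5 × 174.807904 = 611.827664
V = π·3.75² × L = 44.178647 × 611.827664 = 27029.718209

L=611.828 V=27029.718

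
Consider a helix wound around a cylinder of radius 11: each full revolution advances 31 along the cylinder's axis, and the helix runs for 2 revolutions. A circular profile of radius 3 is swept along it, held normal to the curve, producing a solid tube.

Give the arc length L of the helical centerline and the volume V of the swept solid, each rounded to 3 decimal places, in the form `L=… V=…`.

L=151.498 V=4283.497

2πR = 2π·11 = 69.115038
per-turn = √(69.115038² + 31²) = √(4776.8885 + 961) = √5737.8885 = 75.748852
L = 2 × 75.748852 = 151.497703
V = π·3² × L = 28.274334 × 151.497703 = 4283.496647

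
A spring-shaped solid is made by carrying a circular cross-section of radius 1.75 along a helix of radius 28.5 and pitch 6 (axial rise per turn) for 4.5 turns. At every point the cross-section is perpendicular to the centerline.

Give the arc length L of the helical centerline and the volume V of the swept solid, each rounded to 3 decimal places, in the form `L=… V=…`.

2πR = 2π·28.5 = 179.070781
per-turn = √(179.070781² + 6²) = √(32066.3447 + 36) = √32102.3447 = 179.171272
L = 4.5 × 179.171272 = 806.270724
V = π·1.75² × L = 9.621128 × 806.270724 = 7757.233435

L=806.271 V=7757.233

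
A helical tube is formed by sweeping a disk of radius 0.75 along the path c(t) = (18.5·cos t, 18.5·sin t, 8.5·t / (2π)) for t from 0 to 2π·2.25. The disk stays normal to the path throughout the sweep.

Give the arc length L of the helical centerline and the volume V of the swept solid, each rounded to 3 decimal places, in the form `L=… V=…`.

L=262.236 V=463.409

2πR = 2π·18.5 = 116.238928
per-turn = √(116.238928² + 8.5²) = √(13511.4884 + 72.25) = √13583.7384 = 116.549296
L = 2.25 × 116.549296 = 262.235916
V = π·0.75² × L = 1.767146 × 262.235916 = 463.409116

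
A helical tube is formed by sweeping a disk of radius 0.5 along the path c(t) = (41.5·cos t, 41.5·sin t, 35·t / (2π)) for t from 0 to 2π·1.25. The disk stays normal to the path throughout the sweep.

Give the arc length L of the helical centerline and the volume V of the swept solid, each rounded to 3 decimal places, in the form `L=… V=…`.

2πR = 2π·41.5 = 260.752190
per-turn = √(260.752190² + 35²) = √(67991.7047 + 1225) = √69216.7047 = 263.090678
L = 1.25 × 263.090678 = 328.863347
V = π·0.5² × L = 0.785398 × 328.863347 = 258.288669

L=328.863 V=258.289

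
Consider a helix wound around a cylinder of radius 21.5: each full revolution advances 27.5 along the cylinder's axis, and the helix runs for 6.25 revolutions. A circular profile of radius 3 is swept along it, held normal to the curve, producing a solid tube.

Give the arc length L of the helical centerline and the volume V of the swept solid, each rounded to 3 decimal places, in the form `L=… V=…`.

2πR = 2π·21.5 = 135.088484
per-turn = √(135.088484² + 27.5²) = √(18248.8985 + 756.25) = √19005.1485 = 137.859162
L = 6.25 × 137.859162 = 861.619762
V = π·3² × L = 28.274334 × 861.619762 = 24361.724838

L=861.620 V=24361.725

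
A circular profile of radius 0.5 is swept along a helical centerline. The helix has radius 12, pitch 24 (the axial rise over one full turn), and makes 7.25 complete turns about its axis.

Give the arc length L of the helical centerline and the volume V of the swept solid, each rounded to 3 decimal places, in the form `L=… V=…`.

2πR = 2π·12 = 75.398224
per-turn = √(75.398224² + 24²) = √(5684.8921 + 576) = √6260.8921 = 79.125799
L = 7.25 × 79.125799 = 573.662046
V = π·0.5² × L = 0.785398 × 573.662046 = 450.553117

L=573.662 V=450.553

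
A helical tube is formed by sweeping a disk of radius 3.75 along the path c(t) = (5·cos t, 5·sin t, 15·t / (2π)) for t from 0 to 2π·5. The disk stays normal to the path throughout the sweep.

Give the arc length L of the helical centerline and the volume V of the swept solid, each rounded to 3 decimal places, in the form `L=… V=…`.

2πR = 2π·5 = 31.415927
per-turn = √(31.415927² + 15²) = √(986.9604 + 225) = √1211.9604 = 34.813222
L = 5 × 34.813222 = 174.066111
V = π·3.75² × L = 44.178647 × 174.066111 = 7690.005219

L=174.066 V=7690.005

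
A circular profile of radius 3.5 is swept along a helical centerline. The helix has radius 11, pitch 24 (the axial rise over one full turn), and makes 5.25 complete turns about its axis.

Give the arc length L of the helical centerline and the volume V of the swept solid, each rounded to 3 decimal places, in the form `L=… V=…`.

L=384.108 V=14782.210

2πR = 2π·11 = 69.115038
per-turn = √(69.115038² + 24²) = √(4776.8885 + 576) = √5352.8885 = 73.163437
L = 5.25 × 73.163437 = 384.108045
V = π·3.5² × L = 38.484510 × 384.108045 = 14782.209895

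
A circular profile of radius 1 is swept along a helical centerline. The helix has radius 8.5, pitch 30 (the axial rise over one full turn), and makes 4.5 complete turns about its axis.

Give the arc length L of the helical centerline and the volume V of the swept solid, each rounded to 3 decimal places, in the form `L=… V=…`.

2πR = 2π·8.5 = 53.407075
per-turn = √(53.407075² + 30²) = √(2852.3157 + 900) = √3752.3157 = 61.256148
L = 4.5 × 61.256148 = 275.652666
V = π·1² × L = 3.141593 × 275.652666 = 865.988391

L=275.653 V=865.988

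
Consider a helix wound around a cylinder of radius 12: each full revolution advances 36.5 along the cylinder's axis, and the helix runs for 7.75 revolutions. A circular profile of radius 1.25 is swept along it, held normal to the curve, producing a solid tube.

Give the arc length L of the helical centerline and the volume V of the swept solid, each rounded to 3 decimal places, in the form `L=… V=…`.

L=649.205 V=3186.777

2πR = 2π·12 = 75.398224
per-turn = √(75.398224² + 36.5²) = √(5684.8921 + 1332.25) = √7017.1421 = 83.768384
L = 7.75 × 83.768384 = 649.204975
V = π·1.25² × L = 4.908739 × 649.204975 = 3186.777469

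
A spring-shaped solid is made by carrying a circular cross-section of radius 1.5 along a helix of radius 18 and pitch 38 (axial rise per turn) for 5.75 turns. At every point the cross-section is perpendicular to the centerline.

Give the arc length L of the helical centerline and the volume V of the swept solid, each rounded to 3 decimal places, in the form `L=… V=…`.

L=686.036 V=4849.300

2πR = 2π·18 = 113.097336
per-turn = √(113.097336² + 38²) = √(12791.0073 + 1444) = √14235.0073 = 119.310550
L = 5.75 × 119.310550 = 686.035662
V = π·1.5² × L = 7.068583 × 686.035662 = 4849.300338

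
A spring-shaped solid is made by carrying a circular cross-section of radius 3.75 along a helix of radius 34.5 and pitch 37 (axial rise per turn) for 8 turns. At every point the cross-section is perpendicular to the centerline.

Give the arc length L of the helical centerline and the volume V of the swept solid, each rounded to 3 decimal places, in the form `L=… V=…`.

2πR = 2π·34.5 = 216.769893
per-turn = √(216.769893² + 37²) = √(46989.1866 + 1369) = √48358.1866 = 219.904949
L = 8 × 219.904949 = 1759.239591
V = π·3.75² × L = 44.178647 × 1759.239591 = 77720.824347

L=1759.240 V=77720.824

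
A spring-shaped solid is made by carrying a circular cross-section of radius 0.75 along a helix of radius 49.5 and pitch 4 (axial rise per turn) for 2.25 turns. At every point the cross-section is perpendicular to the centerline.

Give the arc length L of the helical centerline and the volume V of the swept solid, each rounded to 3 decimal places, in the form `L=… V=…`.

2πR = 2π·49.5 = 311.017673
per-turn = √(311.017673² + 4²) = √(96731.9927 + 16) = √96747.9927 = 311.043394
L = 2.25 × 311.043394 = 699.847636
V = π·0.75² × L = 1.767146 × 699.847636 = 1236.732857

L=699.848 V=1236.733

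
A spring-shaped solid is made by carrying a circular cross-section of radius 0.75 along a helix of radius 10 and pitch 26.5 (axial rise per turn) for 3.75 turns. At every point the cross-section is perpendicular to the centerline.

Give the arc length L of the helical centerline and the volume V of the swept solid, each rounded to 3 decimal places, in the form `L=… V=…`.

L=255.718 V=451.892

2πR = 2π·10 = 62.831853
per-turn = √(62.831853² + 26.5²) = √(3947.8418 + 702.25) = √4650.0918 = 68.191581
L = 3.75 × 68.191581 = 255.718430
V = π·0.75² × L = 1.767146 × 255.718430 = 451.891767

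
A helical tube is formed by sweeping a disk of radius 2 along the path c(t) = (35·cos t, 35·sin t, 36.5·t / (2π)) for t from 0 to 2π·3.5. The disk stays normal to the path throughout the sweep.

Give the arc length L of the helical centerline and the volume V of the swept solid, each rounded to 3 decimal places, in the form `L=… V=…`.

L=780.220 V=9804.532

2πR = 2π·35 = 219.911486
per-turn = √(219.911486² + 36.5²) = √(48361.0616 + 1332.25) = √49693.3116 = 222.919967
L = 3.5 × 222.919967 = 780.219884
V = π·2² × L = 12.566371 × 780.219884 = 9804.532217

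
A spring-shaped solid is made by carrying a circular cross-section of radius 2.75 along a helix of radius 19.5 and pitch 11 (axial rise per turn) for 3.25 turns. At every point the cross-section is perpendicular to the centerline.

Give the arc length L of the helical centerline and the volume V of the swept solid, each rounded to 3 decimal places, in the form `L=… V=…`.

L=399.798 V=9498.530

2πR = 2π·19.5 = 122.522113
per-turn = √(122.522113² + 11²) = √(15011.6683 + 121) = √15132.6683 = 123.014911
L = 3.25 × 123.014911 = 399.798460
V = π·2.75² × L = 23.758294 × 399.798460 = 9498.529538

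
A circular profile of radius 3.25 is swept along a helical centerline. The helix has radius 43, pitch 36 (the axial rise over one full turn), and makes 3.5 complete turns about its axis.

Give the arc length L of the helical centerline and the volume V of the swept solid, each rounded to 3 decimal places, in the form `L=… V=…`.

2πR = 2π·43 = 270.176968
per-turn = √(270.176968² + 36²) = √(72995.5942 + 1296) = √74291.5942 = 272.564844
L = 3.5 × 272.564844 = 953.976954
V = π·3.25² × L = 33.183072 × 953.976954 = 31655.886329

L=953.977 V=31655.886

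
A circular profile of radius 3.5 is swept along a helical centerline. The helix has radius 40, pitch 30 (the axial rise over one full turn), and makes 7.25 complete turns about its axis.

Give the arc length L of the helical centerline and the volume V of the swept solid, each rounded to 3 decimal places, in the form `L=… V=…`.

L=1835.059 V=70621.343

2πR = 2π·40 = 251.327412
per-turn = √(251.327412² + 30²) = √(63165.4682 + 900) = √64065.4682 = 253.111573
L = 7.25 × 253.111573 = 1835.058901
V = π·3.5² × L = 38.484510 × 1835.058901 = 70621.342642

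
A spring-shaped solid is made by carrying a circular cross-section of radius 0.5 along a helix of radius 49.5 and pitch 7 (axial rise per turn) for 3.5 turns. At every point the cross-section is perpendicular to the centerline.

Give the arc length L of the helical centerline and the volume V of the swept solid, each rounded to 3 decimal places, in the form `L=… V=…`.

2πR = 2π·49.5 = 311.017673
per-turn = √(311.017673² + 7²) = √(96731.9927 + 49) = √96780.9927 = 311.096436
L = 3.5 × 311.096436 = 1088.837527
V = π·0.5² × L = 0.785398 × 1088.837527 = 855.170994

L=1088.838 V=855.171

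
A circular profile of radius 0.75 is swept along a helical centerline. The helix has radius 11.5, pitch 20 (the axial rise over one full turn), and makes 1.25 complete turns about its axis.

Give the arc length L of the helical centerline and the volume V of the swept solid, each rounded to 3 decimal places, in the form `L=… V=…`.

2πR = 2π·11.5 = 72.256631
per-turn = √(72.256631² + 20²) = √(5221.0207 + 400) = √5621.0207 = 74.973467
L = 1.25 × 74.973467 = 93.716834
V = π·0.75² × L = 1.767146 × 93.716834 = 165.611315

L=93.717 V=165.611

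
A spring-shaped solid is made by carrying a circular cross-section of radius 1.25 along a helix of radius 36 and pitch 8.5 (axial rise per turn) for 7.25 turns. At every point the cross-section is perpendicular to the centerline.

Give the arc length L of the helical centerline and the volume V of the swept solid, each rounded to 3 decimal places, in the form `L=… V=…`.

L=1641.069 V=8055.578

2πR = 2π·36 = 226.194671
per-turn = √(226.194671² + 8.5²) = √(51164.0292 + 72.25) = √51236.2792 = 226.354322
L = 7.25 × 226.354322 = 1641.068837
V = π·1.25² × L = 4.908739 × 1641.068837 = 8055.577814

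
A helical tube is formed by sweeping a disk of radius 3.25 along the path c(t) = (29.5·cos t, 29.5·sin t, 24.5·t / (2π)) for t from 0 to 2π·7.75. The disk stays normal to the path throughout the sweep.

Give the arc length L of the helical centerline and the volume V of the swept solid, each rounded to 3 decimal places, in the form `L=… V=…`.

L=1448.988 V=48081.864

2πR = 2π·29.5 = 185.353967
per-turn = √(185.353967² + 24.5²) = √(34356.0929 + 600.25) = √34956.3429 = 186.966154
L = 7.75 × 186.966154 = 1448.987697
V = π·3.25² × L = 33.183072 × 1448.987697 = 48081.863668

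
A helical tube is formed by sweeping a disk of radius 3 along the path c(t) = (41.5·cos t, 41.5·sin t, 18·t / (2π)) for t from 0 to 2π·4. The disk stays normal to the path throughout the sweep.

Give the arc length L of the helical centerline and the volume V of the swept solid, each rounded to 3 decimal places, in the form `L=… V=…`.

2πR = 2π·41.5 = 260.752190
per-turn = √(260.752190² + 18²) = √(67991.7047 + 324) = √68315.7047 = 261.372731
L = 4 × 261.372731 = 1045.490926
V = π·3² × L = 28.274334 × 1045.490926 = 29560.559501

L=1045.491 V=29560.560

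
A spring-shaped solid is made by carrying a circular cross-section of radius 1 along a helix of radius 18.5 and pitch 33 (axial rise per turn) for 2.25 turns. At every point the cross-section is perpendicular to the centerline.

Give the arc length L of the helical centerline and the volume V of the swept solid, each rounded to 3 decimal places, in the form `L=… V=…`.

L=271.873 V=854.114

2πR = 2π·18.5 = 116.238928
per-turn = √(116.238928² + 33²) = √(13511.4884 + 1089) = √14600.4884 = 120.832481
L = 2.25 × 120.832481 = 271.873082
V = π·1² × L = 3.141593 × 271.873082 = 854.114477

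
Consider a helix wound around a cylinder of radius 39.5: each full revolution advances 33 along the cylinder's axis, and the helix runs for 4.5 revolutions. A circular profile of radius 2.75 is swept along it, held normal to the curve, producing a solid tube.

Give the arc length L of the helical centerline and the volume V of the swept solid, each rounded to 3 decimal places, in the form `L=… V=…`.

L=1126.666 V=26767.653

2πR = 2π·39.5 = 248.185820
per-turn = √(248.185820² + 33²) = √(61596.2011 + 1089) = √62685.2011 = 250.370128
L = 4.5 × 250.370128 = 1126.665577
V = π·2.75² × L = 23.758294 × 1126.665577 = 26767.652509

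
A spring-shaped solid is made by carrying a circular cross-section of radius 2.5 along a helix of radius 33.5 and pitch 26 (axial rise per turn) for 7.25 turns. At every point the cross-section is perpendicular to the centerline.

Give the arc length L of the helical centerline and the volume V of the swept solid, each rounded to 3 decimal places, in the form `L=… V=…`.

L=1537.627 V=30191.228

2πR = 2π·33.5 = 210.486708
per-turn = √(210.486708² + 26²) = √(44304.6542 + 676) = √44980.6542 = 212.086431
L = 7.25 × 212.086431 = 1537.626624
V = π·2.5² × L = 19.634954 × 1537.626624 = 30191.228157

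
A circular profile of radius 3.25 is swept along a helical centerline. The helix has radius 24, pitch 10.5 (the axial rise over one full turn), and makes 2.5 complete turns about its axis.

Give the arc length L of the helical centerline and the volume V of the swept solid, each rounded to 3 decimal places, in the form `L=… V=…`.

L=377.904 V=12540.013

2πR = 2π·24 = 150.796447
per-turn = √(150.796447² + 10.5²) = √(22739.5685 + 110.25) = √22849.8185 = 151.161564
L = 2.5 × 151.161564 = 377.903911
V = π·3.25² × L = 33.183072 × 377.903911 = 12540.012837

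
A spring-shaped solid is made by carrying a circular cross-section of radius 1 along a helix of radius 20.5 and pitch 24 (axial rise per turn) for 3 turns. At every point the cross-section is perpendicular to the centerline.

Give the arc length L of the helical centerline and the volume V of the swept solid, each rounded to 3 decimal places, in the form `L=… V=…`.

L=393.066 V=1234.855

2πR = 2π·20.5 = 128.805299
per-turn = √(128.805299² + 24²) = √(16590.8050 + 576) = √17166.8050 = 131.022155
L = 3 × 131.022155 = 393.066464
V = π·1² × L = 3.141593 × 393.066464 = 1234.854715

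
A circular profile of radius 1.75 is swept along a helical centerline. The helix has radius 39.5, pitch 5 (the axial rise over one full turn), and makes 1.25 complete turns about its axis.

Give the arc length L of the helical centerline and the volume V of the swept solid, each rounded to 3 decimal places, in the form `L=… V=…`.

L=310.295 V=2985.390

2πR = 2π·39.5 = 248.185820
per-turn = √(248.185820² + 5²) = √(61596.2011 + 25) = √61621.2011 = 248.236180
L = 1.25 × 248.236180 = 310.295225
V = π·1.75² × L = 9.621128 × 310.295225 = 2985.389923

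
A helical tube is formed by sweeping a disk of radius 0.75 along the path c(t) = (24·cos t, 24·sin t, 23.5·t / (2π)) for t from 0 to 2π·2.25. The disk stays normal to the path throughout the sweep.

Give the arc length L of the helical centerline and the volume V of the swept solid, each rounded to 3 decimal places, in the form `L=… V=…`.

L=343.387 V=606.815

2πR = 2π·24 = 150.796447
per-turn = √(150.796447² + 23.5²) = √(22739.5685 + 552.25) = √23291.8185 = 152.616574
L = 2.25 × 152.616574 = 343.387291
V = π·0.75² × L = 1.767146 × 343.387291 = 606.815432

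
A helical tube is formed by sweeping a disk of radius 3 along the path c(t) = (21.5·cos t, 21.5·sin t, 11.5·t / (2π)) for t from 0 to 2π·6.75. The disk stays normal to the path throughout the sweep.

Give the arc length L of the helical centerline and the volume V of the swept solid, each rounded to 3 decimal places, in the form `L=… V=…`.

L=915.145 V=25875.126

2πR = 2π·21.5 = 135.088484
per-turn = √(135.088484² + 11.5²) = √(18248.8985 + 132.25) = √18381.1485 = 135.577094
L = 6.75 × 135.577094 = 915.145387
V = π·3² × L = 28.274334 × 915.145387 = 25875.126237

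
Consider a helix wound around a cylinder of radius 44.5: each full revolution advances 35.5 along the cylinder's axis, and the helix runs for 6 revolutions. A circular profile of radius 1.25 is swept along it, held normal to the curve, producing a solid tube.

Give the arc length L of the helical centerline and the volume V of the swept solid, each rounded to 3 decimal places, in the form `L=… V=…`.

2πR = 2π·44.5 = 279.601746
per-turn = √(279.601746² + 35.5²) = √(78177.1365 + 1260.25) = √79437.3865 = 281.846388
L = 6 × 281.846388 = 1691.078328
V = π·1.25² × L = 4.908739 × 1691.078328 = 8301.061333

L=1691.078 V=8301.061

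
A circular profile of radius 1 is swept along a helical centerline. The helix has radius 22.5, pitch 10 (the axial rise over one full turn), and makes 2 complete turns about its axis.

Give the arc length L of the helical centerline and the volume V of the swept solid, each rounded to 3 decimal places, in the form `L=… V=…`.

L=283.450 V=890.484

2πR = 2π·22.5 = 141.371669
per-turn = √(141.371669² + 10²) = √(19985.9489 + 100) = √20085.9489 = 141.724906
L = 2 × 141.724906 = 283.449812
V = π·1² × L = 3.141593 × 283.449812 = 890.483846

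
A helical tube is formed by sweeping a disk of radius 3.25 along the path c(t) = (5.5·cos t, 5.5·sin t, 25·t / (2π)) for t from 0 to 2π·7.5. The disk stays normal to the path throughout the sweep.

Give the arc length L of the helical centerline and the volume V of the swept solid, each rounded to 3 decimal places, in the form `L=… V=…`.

L=319.893 V=10615.018

2πR = 2π·5.5 = 34.557519
per-turn = √(34.557519² + 25²) = √(1194.2221 + 625) = √1819.2221 = 42.652340
L = 7.5 × 42.652340 = 319.892552
V = π·3.25² × L = 33.183072 × 319.892552 = 10615.017721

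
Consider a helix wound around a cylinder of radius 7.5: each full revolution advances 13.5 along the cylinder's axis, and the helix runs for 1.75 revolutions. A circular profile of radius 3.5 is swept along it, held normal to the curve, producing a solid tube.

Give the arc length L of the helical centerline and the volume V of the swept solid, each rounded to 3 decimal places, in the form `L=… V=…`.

2πR = 2π·7.5 = 47.123890
per-turn = √(47.123890² + 13.5²) = √(2220.6610 + 182.25) = √2402.9110 = 49.019496
L = 1.75 × 49.019496 = 85.784118
V = π·3.5² × L = 38.484510 × 85.784118 = 3301.359749

L=85.784 V=3301.360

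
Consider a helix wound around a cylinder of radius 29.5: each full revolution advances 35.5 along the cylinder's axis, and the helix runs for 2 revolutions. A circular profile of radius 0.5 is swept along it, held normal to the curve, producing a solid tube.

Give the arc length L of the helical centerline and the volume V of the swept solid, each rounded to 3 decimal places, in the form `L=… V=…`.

2πR = 2π·29.5 = 185.353967
per-turn = √(185.353967² + 35.5²) = √(34356.0929 + 1260.25) = √35616.3429 = 188.722926
L = 2 × 188.722926 = 377.445853
V = π·0.5² × L = 0.785398 × 377.445853 = 296.445279

L=377.446 V=296.445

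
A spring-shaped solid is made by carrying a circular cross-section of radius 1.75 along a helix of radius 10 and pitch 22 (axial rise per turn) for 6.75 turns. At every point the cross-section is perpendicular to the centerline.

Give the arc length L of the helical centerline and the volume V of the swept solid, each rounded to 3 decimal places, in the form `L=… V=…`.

L=449.362 V=4323.365

2πR = 2π·10 = 62.831853
per-turn = √(62.831853² + 22²) = √(3947.8418 + 484) = √4431.8418 = 66.572079
L = 6.75 × 66.572079 = 449.361536
V = π·1.75² × L = 9.621128 × 449.361536 = 4323.364634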